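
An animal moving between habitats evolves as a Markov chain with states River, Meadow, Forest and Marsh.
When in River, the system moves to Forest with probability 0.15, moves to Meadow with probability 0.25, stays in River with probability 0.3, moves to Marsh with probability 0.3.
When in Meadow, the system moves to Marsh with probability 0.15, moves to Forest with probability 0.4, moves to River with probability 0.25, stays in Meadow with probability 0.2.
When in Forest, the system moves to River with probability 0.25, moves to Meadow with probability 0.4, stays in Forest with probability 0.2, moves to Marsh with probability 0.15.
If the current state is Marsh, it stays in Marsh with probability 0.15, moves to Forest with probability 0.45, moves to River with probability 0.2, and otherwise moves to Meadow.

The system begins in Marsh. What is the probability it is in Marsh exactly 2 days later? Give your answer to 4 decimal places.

Propagate the distribution vector 2 days from Marsh.
After 0 days: (0.0000, 0.0000, 0.0000, 1.0000)
After 1 day: (0.2000, 0.2000, 0.4500, 0.1500)
After 2 days: (0.2525, 0.3000, 0.2675, 0.1800)
P(in Marsh after 2 days) = 0.1800

0.1800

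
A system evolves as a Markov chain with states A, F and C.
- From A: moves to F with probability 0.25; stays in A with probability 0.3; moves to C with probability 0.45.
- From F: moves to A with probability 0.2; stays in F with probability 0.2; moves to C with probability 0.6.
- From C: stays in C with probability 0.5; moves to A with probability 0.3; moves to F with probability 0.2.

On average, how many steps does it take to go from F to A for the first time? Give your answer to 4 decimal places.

3.9286

Let t(s) be the expected number of steps to first reach A from state s, with t(A) = 0. Conditioning on the first step:
t(F) = 1 + 0.2·t(F) + 0.6·t(C)
t(C) = 1 + 0.2·t(F) + 0.5·t(C)
Solving: t(F) = 3.9286, t(C) = 3.5714.
Expected steps from F to A: 3.9286.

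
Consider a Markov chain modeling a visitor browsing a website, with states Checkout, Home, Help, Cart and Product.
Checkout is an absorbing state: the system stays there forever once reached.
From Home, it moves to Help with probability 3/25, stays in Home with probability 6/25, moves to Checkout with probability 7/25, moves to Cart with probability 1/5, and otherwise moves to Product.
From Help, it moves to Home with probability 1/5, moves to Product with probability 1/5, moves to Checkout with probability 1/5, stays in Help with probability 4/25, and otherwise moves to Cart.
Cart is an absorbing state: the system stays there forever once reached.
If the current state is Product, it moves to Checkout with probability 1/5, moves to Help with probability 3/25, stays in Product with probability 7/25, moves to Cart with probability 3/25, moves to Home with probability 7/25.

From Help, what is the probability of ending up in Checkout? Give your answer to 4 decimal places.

Let h(s) be the probability of absorption at Checkout starting from transient state s. Then h(Checkout) = 1 and h(Cart) = 0. By first-step analysis:
h(Home) = 0.28·1 + 0.24·h(Home) + 0.12·h(Help) + 0.2·0 + 0.16·h(Product)
h(Help) = 0.2·1 + 0.2·h(Home) + 0.16·h(Help) + 0.24·0 + 0.2·h(Product)
h(Product) = 0.2·1 + 0.28·h(Home) + 0.12·h(Help) + 0.12·0 + 0.28·h(Product)
Solving: h(Home) = 0.5730, h(Help) = 0.5141, h(Product) = 0.5863.
Starting from Help, the probability is 0.5141.

0.5141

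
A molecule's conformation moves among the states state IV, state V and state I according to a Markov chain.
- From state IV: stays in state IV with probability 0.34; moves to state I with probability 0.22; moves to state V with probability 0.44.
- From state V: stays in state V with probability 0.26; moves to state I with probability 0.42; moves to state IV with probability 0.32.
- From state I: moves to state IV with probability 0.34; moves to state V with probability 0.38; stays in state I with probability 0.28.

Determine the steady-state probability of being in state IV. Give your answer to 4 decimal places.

Let the stationary distribution be π with π = πP and π_1 + π_2 + π_3 = 1.
π_1 = 0.34·π_1 + 0.32·π_2 + 0.34·π_3
π_2 = 0.44·π_1 + 0.26·π_2 + 0.38·π_3
Solving with the normalization constraint gives π = (0.3329, 0.3571, 0.3100).
So the stationary probability of state IV is 0.3329.

0.3329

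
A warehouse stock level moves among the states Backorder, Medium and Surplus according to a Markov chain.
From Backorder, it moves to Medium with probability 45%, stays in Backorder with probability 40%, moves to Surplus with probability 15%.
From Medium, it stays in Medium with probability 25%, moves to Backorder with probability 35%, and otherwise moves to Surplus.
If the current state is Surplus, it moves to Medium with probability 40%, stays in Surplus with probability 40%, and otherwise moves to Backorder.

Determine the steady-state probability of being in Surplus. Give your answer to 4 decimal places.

Let the stationary distribution be π with π = πP and π_1 + π_2 + π_3 = 1.
π_1 = 0.4·π_1 + 0.35·π_2 + 0.2·π_3
π_2 = 0.45·π_1 + 0.25·π_2 + 0.4·π_3
Solving with the normalization constraint gives π = (0.3178, 0.3616, 0.3205).
So the stationary probability of Surplus is 0.3205.

0.3205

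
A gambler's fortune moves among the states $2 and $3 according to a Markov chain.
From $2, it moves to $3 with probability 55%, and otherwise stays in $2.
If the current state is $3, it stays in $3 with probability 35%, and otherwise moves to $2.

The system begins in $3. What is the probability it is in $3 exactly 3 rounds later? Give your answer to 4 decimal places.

0.4540

Propagate the distribution vector 3 rounds from $3.
After 0 rounds: (0.0000, 1.0000)
After 1 round: (0.6500, 0.3500)
After 2 rounds: (0.5200, 0.4800)
After 3 rounds: (0.5460, 0.4540)
P(in $3 after 3 rounds) = 0.4540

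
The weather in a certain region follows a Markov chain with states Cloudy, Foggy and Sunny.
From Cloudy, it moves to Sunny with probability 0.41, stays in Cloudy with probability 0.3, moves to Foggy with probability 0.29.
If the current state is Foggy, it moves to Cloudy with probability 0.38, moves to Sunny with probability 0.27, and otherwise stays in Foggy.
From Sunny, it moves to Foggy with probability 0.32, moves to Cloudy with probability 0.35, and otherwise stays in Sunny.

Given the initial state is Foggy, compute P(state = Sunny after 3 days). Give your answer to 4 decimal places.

0.3382

Propagate the distribution vector 3 days from Foggy.
After 0 days: (0.0000, 1.0000, 0.0000)
After 1 day: (0.3800, 0.3500, 0.2700)
After 2 days: (0.3415, 0.3191, 0.3394)
After 3 days: (0.3425, 0.3193, 0.3382)
P(in Sunny after 3 days) = 0.3382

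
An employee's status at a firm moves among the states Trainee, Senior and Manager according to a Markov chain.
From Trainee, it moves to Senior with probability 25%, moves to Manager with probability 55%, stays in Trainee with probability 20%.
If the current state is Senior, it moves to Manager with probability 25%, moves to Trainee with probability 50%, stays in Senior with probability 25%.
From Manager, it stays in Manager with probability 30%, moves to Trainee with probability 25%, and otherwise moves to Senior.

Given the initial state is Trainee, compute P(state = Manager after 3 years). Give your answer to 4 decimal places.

0.3576

Propagate the distribution vector 3 years from Trainee.
After 0 years: (1.0000, 0.0000, 0.0000)
After 1 year: (0.2000, 0.2500, 0.5500)
After 2 years: (0.3025, 0.3600, 0.3375)
After 3 years: (0.3249, 0.3175, 0.3576)
P(in Manager after 3 years) = 0.3576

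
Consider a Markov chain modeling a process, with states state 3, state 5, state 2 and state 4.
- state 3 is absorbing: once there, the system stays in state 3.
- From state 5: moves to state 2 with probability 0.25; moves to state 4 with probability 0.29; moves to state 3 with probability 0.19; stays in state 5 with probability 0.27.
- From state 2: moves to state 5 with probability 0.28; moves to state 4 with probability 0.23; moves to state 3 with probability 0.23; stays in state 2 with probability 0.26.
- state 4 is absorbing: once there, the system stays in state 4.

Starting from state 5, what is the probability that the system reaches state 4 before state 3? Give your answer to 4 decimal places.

0.5787

Let h(s) be the probability of absorption at state 4 starting from transient state s. Then h(state 4) = 1 and h(state 3) = 0. By first-step analysis:
h(state 5) = 0.19·0 + 0.27·h(state 5) + 0.25·h(state 2) + 0.29·1
h(state 2) = 0.23·0 + 0.28·h(state 5) + 0.26·h(state 2) + 0.23·1
Solving: h(state 5) = 0.5787, h(state 2) = 0.5298.
Starting from state 5, the probability is 0.5787.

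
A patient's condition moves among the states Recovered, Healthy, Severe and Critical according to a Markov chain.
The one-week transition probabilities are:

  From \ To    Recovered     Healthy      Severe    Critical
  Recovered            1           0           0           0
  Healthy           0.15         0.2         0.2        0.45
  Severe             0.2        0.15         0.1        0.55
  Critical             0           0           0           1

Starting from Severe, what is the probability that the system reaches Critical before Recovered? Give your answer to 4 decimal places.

Let h(s) be the probability of absorption at Critical starting from transient state s. Then h(Critical) = 1 and h(Recovered) = 0. By first-step analysis:
h(Healthy) = 0.15·0 + 0.2·h(Healthy) + 0.2·h(Severe) + 0.45·1
h(Severe) = 0.2·0 + 0.15·h(Healthy) + 0.1·h(Severe) + 0.55·1
Solving: h(Healthy) = 0.7464, h(Severe) = 0.7355.
Starting from Severe, the probability is 0.7355.

0.7355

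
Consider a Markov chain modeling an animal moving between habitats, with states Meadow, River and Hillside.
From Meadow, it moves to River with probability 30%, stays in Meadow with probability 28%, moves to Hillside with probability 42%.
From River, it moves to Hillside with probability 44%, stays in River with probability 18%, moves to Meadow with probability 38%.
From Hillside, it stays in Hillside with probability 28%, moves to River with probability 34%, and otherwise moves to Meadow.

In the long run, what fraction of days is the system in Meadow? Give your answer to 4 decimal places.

Let the stationary distribution be π with π = πP and π_1 + π_2 + π_3 = 1.
π_1 = 0.28·π_1 + 0.38·π_2 + 0.38·π_3
π_2 = 0.3·π_1 + 0.18·π_2 + 0.34·π_3
Solving with the normalization constraint gives π = (0.3455, 0.2812, 0.3734).
So the stationary probability of Meadow is 0.3455.

0.3455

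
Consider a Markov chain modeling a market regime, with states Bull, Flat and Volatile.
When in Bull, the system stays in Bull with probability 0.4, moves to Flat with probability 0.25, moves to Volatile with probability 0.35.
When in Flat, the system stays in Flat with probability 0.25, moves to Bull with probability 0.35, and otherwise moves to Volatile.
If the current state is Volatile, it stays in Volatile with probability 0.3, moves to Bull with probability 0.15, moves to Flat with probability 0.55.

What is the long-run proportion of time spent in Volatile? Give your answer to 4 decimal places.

Let the stationary distribution be π with π = πP and π_1 + π_2 + π_3 = 1.
π_1 = 0.4·π_1 + 0.35·π_2 + 0.15·π_3
π_2 = 0.25·π_1 + 0.25·π_2 + 0.55·π_3
Solving with the normalization constraint gives π = (0.2947, 0.3551, 0.3502).
So the stationary probability of Volatile is 0.3502.

0.3502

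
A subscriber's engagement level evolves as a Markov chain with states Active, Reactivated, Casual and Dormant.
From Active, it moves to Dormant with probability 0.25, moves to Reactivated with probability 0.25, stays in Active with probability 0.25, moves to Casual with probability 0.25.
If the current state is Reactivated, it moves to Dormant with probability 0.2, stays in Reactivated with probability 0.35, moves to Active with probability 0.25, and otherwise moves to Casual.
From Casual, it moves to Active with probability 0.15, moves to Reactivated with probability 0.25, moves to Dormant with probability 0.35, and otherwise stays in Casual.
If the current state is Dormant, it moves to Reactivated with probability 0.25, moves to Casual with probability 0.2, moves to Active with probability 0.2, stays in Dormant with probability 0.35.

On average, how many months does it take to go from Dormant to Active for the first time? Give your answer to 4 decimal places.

4.9173

Let t(s) be the expected number of months to first reach Active from state s, with t(Active) = 0. Conditioning on the first month:
t(Reactivated) = 1 + 0.35·t(Reactivated) + 0.2·t(Casual) + 0.2·t(Dormant)
t(Casual) = 1 + 0.25·t(Reactivated) + 0.25·t(Casual) + 0.35·t(Dormant)
t(Dormant) = 1 + 0.25·t(Reactivated) + 0.2·t(Casual) + 0.35·t(Dormant)
Solving: t(Reactivated) = 4.6441, t(Casual) = 5.1761, t(Dormant) = 4.9173.
Expected months from Dormant to Active: 4.9173.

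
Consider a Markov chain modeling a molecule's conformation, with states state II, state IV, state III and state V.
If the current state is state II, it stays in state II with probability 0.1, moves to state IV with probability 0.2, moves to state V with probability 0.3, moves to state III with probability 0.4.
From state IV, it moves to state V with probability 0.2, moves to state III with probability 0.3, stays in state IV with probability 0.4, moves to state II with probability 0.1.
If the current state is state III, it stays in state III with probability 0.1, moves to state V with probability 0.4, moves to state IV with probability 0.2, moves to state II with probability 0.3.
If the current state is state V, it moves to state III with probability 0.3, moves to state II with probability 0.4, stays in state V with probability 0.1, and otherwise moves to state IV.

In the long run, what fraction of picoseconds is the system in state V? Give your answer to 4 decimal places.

Let the stationary distribution be π with π = πP and π_1 + π_2 + π_3 + π_4 = 1.
π_1 = 0.1·π_1 + 0.1·π_2 + 0.3·π_3 + 0.4·π_4
π_2 = 0.2·π_1 + 0.4·π_2 + 0.2·π_3 + 0.2·π_4
π_3 = 0.4·π_1 + 0.3·π_2 + 0.1·π_3 + 0.3·π_4
Solving with the normalization constraint gives π = (0.2293, 0.2500, 0.2691, 0.2516).
So the stationary probability of state V is 0.2516.

0.2516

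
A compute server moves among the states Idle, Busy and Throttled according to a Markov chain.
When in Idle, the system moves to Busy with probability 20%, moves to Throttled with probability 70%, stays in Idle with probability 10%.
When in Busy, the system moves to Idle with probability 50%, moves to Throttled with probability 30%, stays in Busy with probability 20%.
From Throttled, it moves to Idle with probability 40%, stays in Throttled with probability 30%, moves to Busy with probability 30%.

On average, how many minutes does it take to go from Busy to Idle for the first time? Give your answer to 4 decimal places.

Let t(s) be the expected number of minutes to first reach Idle from state s, with t(Idle) = 0. Conditioning on the first minute:
t(Busy) = 1 + 0.2·t(Busy) + 0.3·t(Throttled)
t(Throttled) = 1 + 0.3·t(Busy) + 0.3·t(Throttled)
Solving: t(Busy) = 2.1277, t(Throttled) = 2.3404.
Expected minutes from Busy to Idle: 2.1277.

2.1277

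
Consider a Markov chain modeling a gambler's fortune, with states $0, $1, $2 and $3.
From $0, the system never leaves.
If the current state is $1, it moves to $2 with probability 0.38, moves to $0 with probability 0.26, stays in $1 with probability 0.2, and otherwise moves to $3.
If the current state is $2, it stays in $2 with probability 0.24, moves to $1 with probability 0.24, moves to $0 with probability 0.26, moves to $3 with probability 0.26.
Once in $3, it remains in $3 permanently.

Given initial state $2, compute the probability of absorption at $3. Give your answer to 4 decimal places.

Let h(s) be the probability of absorption at $3 starting from transient state s. Then h($3) = 1 and h($0) = 0. By first-step analysis:
h($1) = 0.26·0 + 0.2·h($1) + 0.38·h($2) + 0.16·1
h($2) = 0.26·0 + 0.24·h($1) + 0.24·h($2) + 0.26·1
Solving: h($1) = 0.4265, h($2) = 0.4768.
Starting from $2, the probability is 0.4768.

0.4768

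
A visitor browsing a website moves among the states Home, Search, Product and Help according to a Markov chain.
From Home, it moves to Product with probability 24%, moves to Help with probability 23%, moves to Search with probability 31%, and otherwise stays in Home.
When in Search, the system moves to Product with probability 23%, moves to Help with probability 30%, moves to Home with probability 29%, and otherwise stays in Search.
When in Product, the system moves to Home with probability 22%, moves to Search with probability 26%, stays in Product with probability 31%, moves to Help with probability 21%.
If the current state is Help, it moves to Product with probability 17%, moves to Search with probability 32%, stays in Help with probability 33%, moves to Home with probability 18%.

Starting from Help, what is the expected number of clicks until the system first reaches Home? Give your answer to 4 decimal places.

Let t(s) be the expected number of clicks to first reach Home from state s, with t(Home) = 0. Conditioning on the first click:
t(Search) = 1 + 0.18·t(Search) + 0.23·t(Product) + 0.3·t(Help)
t(Product) = 1 + 0.26·t(Search) + 0.31·t(Product) + 0.21·t(Help)
t(Help) = 1 + 0.32·t(Search) + 0.17·t(Product) + 0.33·t(Help)
Solving: t(Search) = 4.1296, t(Product) = 4.3996, t(Help) = 4.5812.
Expected clicks from Help to Home: 4.5812.

4.5812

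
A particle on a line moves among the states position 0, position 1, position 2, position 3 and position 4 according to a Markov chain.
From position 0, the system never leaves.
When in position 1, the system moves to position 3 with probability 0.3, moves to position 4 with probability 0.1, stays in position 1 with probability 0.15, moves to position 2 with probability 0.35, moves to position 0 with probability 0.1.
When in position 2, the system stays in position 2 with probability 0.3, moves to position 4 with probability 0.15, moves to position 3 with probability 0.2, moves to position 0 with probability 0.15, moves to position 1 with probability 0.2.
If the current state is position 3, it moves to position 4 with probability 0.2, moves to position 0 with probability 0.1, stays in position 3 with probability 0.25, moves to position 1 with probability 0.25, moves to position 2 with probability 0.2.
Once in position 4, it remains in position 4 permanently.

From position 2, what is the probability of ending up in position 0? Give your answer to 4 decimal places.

0.4586

Let h(s) be the probability of absorption at position 0 starting from transient state s. Then h(position 0) = 1 and h(position 4) = 0. By first-step analysis:
h(position 1) = 0.1·1 + 0.15·h(position 1) + 0.35·h(position 2) + 0.3·h(position 3) + 0.1·0
h(position 2) = 0.15·1 + 0.2·h(position 1) + 0.3·h(position 2) + 0.2·h(position 3) + 0.15·0
h(position 3) = 0.1·1 + 0.25·h(position 1) + 0.2·h(position 2) + 0.25·h(position 3) + 0.2·0
Solving: h(position 1) = 0.4496, h(position 2) = 0.4586, h(position 3) = 0.4055.
Starting from position 2, the probability is 0.4586.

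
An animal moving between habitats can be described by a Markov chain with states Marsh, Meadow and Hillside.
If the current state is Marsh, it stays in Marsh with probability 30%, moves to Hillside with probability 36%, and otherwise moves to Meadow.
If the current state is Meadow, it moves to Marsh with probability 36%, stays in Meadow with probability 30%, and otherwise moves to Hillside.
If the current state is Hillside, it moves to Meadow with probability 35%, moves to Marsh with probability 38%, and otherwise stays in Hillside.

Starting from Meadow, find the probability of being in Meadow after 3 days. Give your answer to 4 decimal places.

Propagate the distribution vector 3 days from Meadow.
After 0 days: (0.0000, 1.0000, 0.0000)
After 1 day: (0.3600, 0.3000, 0.3400)
After 2 days: (0.3452, 0.3314, 0.3234)
After 3 days: (0.3458, 0.3300, 0.3243)
P(in Meadow after 3 days) = 0.3300

0.3300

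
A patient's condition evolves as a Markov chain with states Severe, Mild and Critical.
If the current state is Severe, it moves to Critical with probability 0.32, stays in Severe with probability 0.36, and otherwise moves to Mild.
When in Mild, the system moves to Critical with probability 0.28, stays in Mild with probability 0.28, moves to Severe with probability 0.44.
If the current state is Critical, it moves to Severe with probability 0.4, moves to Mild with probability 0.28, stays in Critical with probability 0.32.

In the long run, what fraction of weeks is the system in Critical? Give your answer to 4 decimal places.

0.3082

Let the stationary distribution be π with π = πP and π_1 + π_2 + π_3 = 1.
π_1 = 0.36·π_1 + 0.44·π_2 + 0.4·π_3
π_2 = 0.32·π_1 + 0.28·π_2 + 0.28·π_3
Solving with the normalization constraint gives π = (0.3960, 0.2958, 0.3082).
So the stationary probability of Critical is 0.3082.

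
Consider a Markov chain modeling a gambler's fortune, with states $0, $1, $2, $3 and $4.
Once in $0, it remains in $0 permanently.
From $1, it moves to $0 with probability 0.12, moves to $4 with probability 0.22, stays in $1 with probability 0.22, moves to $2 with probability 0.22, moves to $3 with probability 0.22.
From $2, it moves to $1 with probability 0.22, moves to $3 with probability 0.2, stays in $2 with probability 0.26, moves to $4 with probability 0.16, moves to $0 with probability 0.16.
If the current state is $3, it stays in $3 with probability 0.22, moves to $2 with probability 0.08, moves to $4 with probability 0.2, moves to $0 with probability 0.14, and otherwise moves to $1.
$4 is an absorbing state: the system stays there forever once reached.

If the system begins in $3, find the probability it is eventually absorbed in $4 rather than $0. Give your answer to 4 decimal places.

Let h(s) be the probability of absorption at $4 starting from transient state s. Then h($4) = 1 and h($0) = 0. By first-step analysis:
h($1) = 0.12·0 + 0.22·h($1) + 0.22·h($2) + 0.22·h($3) + 0.22·1
h($2) = 0.16·0 + 0.22·h($1) + 0.26·h($2) + 0.2·h($3) + 0.16·1
h($3) = 0.14·0 + 0.36·h($1) + 0.08·h($2) + 0.22·h($3) + 0.2·1
Solving: h($1) = 0.6065, h($2) = 0.5569, h($3) = 0.5935.
Starting from $3, the probability is 0.5935.

0.5935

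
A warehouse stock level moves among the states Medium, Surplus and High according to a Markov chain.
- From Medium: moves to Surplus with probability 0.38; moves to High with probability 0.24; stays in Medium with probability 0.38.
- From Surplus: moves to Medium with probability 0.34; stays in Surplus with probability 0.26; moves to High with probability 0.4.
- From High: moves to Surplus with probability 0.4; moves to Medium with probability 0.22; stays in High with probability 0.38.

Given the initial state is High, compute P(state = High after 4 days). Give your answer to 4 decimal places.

0.3436

Propagate the distribution vector 4 days from High.
After 0 days: (0.0000, 0.0000, 1.0000)
After 1 day: (0.2200, 0.4000, 0.3800)
After 2 days: (0.3032, 0.3396, 0.3572)
After 3 days: (0.3093, 0.3464, 0.3443)
After 4 days: (0.3110, 0.3453, 0.3436)
P(in High after 4 days) = 0.3436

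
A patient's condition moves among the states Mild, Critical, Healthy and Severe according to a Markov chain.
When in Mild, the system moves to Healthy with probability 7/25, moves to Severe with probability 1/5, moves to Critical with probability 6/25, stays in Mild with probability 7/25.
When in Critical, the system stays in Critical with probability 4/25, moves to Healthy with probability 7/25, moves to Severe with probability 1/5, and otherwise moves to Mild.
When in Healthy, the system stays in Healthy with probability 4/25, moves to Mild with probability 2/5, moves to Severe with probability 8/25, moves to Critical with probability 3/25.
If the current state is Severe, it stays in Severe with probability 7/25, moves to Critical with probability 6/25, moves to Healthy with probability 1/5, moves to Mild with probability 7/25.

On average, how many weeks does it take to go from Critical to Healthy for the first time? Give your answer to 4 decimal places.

3.8079

Let t(s) be the expected number of weeks to first reach Healthy from state s, with t(Healthy) = 0. Conditioning on the first week:
t(Mild) = 1 + 0.28·t(Mild) + 0.24·t(Critical) + 0.2·t(Severe)
t(Critical) = 1 + 0.36·t(Mild) + 0.16·t(Critical) + 0.2·t(Severe)
t(Severe) = 1 + 0.28·t(Mild) + 0.24·t(Critical) + 0.28·t(Severe)
Solving: t(Mild) = 3.8079, t(Critical) = 3.8079, t(Severe) = 4.1391.
Expected weeks from Critical to Healthy: 3.8079.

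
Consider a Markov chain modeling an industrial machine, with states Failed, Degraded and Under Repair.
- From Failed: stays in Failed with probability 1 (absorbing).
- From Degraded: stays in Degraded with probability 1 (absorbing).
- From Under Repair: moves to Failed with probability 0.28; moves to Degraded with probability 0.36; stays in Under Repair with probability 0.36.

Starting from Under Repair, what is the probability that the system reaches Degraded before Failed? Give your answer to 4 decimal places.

Let h(s) be the probability of absorption at Degraded starting from transient state s. Then h(Degraded) = 1 and h(Failed) = 0. By first-step analysis:
h(Under Repair) = 0.28·0 + 0.36·1 + 0.36·h(Under Repair)
Solving: h(Under Repair) = 0.5625.
Starting from Under Repair, the probability is 0.5625.

0.5625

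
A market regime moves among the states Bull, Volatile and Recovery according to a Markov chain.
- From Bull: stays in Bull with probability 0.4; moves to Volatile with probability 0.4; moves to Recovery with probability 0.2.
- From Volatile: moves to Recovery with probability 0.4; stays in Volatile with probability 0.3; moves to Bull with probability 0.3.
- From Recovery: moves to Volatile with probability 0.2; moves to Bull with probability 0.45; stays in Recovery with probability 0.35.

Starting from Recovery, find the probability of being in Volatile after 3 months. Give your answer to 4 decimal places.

0.3105

Propagate the distribution vector 3 months from Recovery.
After 0 months: (0.0000, 0.0000, 1.0000)
After 1 month: (0.4500, 0.2000, 0.3500)
After 2 months: (0.3975, 0.3100, 0.2925)
After 3 months: (0.3836, 0.3105, 0.3059)
P(in Volatile after 3 months) = 0.3105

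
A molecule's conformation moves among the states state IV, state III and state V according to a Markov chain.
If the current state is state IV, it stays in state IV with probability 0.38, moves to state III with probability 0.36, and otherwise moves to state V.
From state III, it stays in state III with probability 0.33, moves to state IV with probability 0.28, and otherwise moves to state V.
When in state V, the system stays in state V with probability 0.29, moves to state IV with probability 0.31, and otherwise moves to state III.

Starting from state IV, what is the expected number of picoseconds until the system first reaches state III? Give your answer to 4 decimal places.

Let t(s) be the expected number of picoseconds to first reach state III from state s, with t(state III) = 0. Conditioning on the first picosecond:
t(state IV) = 1 + 0.38·t(state IV) + 0.26·t(state V)
t(state V) = 1 + 0.31·t(state IV) + 0.29·t(state V)
Solving: t(state IV) = 2.6974, t(state V) = 2.5862.
Expected picoseconds from state IV to state III: 2.6974.

2.6974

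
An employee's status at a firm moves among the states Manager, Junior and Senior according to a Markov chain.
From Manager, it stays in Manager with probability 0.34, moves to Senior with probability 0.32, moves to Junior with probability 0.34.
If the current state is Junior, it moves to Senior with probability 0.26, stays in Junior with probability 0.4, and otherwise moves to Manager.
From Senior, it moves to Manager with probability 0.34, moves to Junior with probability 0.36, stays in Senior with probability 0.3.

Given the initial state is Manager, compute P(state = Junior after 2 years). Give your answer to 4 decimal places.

0.3668

Sum over the intermediate state after 1 year:
P = P(Manager→Manager)·P(Manager→Junior) + P(Manager→Junior)·P(Junior→Junior) + P(Manager→Senior)·P(Senior→Junior)
  = 0.34×0.34 + 0.34×0.4 + 0.32×0.36
  = 0.1156 + 0.1360 + 0.1152 = 0.3668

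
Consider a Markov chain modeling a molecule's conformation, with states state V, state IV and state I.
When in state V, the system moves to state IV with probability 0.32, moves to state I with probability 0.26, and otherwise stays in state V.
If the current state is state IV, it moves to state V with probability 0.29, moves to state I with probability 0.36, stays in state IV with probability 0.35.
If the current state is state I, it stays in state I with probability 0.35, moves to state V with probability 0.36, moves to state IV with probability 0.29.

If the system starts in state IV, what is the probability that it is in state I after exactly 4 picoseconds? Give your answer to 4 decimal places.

Propagate the distribution vector 4 picoseconds from state IV.
After 0 picoseconds: (0.0000, 1.0000, 0.0000)
After 1 picosecond: (0.2900, 0.3500, 0.3600)
After 2 picoseconds: (0.3529, 0.3197, 0.3274)
After 3 picoseconds: (0.3588, 0.3198, 0.3214)
After 4 picoseconds: (0.3591, 0.3199, 0.3209)
P(in state I after 4 picoseconds) = 0.3209

0.3209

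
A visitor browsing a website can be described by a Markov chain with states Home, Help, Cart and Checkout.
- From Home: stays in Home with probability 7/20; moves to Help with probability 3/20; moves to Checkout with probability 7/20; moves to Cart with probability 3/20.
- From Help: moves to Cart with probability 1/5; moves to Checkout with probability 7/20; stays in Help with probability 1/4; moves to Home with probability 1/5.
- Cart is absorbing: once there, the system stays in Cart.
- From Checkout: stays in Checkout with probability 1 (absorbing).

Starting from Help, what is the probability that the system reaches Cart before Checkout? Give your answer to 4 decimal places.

Let h(s) be the probability of absorption at Cart starting from transient state s. Then h(Cart) = 1 and h(Checkout) = 0. By first-step analysis:
h(Home) = 0.35·h(Home) + 0.15·h(Help) + 0.15·1 + 0.35·0
h(Help) = 0.2·h(Home) + 0.25·h(Help) + 0.2·1 + 0.35·0
Solving: h(Home) = 0.3115, h(Help) = 0.3497.
Starting from Help, the probability is 0.3497.

0.3497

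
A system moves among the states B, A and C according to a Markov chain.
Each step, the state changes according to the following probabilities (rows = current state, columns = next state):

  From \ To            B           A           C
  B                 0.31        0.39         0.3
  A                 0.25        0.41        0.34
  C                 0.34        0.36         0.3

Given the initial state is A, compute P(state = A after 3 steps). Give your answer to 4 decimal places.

Propagate the distribution vector 3 steps from A.
After 0 steps: (0.0000, 1.0000, 0.0000)
After 1 step: (0.2500, 0.4100, 0.3400)
After 2 steps: (0.2956, 0.3880, 0.3164)
After 3 steps: (0.2962, 0.3883, 0.3155)
P(in A after 3 steps) = 0.3883

0.3883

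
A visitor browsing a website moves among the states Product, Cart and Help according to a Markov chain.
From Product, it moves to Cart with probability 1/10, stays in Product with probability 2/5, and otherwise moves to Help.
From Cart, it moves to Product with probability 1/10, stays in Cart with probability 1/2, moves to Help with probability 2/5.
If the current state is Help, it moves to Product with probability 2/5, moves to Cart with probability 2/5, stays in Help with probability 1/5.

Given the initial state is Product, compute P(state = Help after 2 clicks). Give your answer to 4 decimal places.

Sum over the intermediate state after 1 click:
P = P(Product→Product)·P(Product→Help) + P(Product→Cart)·P(Cart→Help) + P(Product→Help)·P(Help→Help)
  = 0.4×0.5 + 0.1×0.4 + 0.5×0.2
  = 0.2000 + 0.0400 + 0.1000 = 0.3400

0.3400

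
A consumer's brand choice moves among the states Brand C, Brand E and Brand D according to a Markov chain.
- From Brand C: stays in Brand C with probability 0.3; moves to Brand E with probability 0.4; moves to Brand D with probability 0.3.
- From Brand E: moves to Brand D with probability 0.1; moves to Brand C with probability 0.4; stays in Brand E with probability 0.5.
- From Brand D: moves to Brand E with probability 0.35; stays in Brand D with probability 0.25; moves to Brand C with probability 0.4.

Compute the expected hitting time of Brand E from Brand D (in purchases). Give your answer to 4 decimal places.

2.7160

Let t(s) be the expected number of purchases to first reach Brand E from state s, with t(Brand E) = 0. Conditioning on the first purchase:
t(Brand C) = 1 + 0.3·t(Brand C) + 0.3·t(Brand D)
t(Brand D) = 1 + 0.4·t(Brand C) + 0.25·t(Brand D)
Solving: t(Brand C) = 2.5926, t(Brand D) = 2.7160.
Expected purchases from Brand D to Brand E: 2.7160.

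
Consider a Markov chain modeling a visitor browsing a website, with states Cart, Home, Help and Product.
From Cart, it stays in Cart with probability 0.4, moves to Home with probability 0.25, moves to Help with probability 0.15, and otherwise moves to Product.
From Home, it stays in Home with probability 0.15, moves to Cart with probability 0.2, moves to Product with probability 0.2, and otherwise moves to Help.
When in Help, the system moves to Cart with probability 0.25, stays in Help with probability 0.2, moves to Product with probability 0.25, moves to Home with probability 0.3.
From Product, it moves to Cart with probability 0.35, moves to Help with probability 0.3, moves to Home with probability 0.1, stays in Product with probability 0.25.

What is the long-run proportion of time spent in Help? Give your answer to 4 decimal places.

0.2591

Let the stationary distribution be π with π = πP and π_1 + π_2 + π_3 + π_4 = 1.
π_1 = 0.4·π_1 + 0.2·π_2 + 0.25·π_3 + 0.35·π_4
π_2 = 0.25·π_1 + 0.15·π_2 + 0.3·π_3 + 0.1·π_4
π_3 = 0.15·π_1 + 0.45·π_2 + 0.2·π_3 + 0.3·π_4
Solving with the normalization constraint gives π = (0.3082, 0.2085, 0.2591, 0.2242).
So the stationary probability of Help is 0.2591.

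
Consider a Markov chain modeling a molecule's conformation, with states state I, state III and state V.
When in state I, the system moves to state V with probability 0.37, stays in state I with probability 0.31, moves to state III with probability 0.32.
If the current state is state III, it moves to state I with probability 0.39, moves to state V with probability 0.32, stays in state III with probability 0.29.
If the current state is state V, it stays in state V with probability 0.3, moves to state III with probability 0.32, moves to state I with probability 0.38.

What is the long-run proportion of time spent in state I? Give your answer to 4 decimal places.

0.3580

Let the stationary distribution be π with π = πP and π_1 + π_2 + π_3 = 1.
π_1 = 0.31·π_1 + 0.39·π_2 + 0.38·π_3
π_2 = 0.32·π_1 + 0.29·π_2 + 0.32·π_3
Solving with the normalization constraint gives π = (0.3580, 0.3107, 0.3313).
So the stationary probability of state I is 0.3580.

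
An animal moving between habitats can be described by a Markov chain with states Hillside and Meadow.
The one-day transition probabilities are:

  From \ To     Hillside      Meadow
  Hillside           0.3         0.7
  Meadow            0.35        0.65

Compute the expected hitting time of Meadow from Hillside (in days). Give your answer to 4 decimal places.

Let t(s) be the expected number of days to first reach Meadow from state s, with t(Meadow) = 0. Conditioning on the first day:
t(Hillside) = 1 + 0.3·t(Hillside)
Solving: t(Hillside) = 1.4286.
Expected days from Hillside to Meadow: 1.4286.

1.4286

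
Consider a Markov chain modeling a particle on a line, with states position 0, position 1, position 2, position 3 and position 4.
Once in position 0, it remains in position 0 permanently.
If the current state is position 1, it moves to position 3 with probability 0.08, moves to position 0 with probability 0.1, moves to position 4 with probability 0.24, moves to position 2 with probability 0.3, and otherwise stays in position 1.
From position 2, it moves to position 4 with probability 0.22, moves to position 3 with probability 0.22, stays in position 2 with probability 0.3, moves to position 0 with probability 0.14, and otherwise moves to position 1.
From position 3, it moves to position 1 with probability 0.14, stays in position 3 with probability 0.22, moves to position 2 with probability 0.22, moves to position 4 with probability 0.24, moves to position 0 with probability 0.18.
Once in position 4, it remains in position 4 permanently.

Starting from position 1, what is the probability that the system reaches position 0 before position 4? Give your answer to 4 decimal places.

0.3439

Let h(s) be the probability of absorption at position 0 starting from transient state s. Then h(position 0) = 1 and h(position 4) = 0. By first-step analysis:
h(position 1) = 0.1·1 + 0.28·h(position 1) + 0.3·h(position 2) + 0.08·h(position 3) + 0.24·0
h(position 2) = 0.14·1 + 0.12·h(position 1) + 0.3·h(position 2) + 0.22·h(position 3) + 0.22·0
h(position 3) = 0.18·1 + 0.14·h(position 1) + 0.22·h(position 2) + 0.22·h(position 3) + 0.24·0
Solving: h(position 1) = 0.3439, h(position 2) = 0.3850, h(position 3) = 0.4011.
Starting from position 1, the probability is 0.3439.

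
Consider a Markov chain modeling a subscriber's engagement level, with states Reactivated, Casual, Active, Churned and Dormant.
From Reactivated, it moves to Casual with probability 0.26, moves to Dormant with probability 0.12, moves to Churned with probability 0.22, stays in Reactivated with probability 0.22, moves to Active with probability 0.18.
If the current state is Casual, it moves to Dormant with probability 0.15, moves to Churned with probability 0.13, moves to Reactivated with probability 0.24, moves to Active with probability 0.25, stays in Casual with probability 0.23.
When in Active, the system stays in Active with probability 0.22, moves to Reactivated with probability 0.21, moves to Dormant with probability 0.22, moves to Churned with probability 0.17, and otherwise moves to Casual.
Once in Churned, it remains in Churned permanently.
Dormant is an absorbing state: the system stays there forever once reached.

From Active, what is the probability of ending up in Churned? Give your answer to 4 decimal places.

0.4846

Let h(s) be the probability of absorption at Churned starting from transient state s. Then h(Churned) = 1 and h(Dormant) = 0. By first-step analysis:
h(Reactivated) = 0.22·h(Reactivated) + 0.26·h(Casual) + 0.18·h(Active) + 0.22·1 + 0.12·0
h(Casual) = 0.24·h(Reactivated) + 0.23·h(Casual) + 0.25·h(Active) + 0.13·1 + 0.15·0
h(Active) = 0.21·h(Reactivated) + 0.18·h(Casual) + 0.22·h(Active) + 0.17·1 + 0.22·0
Solving: h(Reactivated) = 0.5609, h(Casual) = 0.5010, h(Active) = 0.4846.
Starting from Active, the probability is 0.4846.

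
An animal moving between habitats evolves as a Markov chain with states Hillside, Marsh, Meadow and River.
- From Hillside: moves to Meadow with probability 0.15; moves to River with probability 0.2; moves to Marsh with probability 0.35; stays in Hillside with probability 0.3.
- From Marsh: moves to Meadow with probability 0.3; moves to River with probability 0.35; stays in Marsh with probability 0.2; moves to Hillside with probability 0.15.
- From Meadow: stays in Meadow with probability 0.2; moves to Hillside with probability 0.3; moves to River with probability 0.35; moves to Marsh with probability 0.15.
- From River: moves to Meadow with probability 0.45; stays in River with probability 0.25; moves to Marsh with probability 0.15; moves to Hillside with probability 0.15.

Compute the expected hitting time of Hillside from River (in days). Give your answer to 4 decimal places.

Let t(s) be the expected number of days to first reach Hillside from state s, with t(Hillside) = 0. Conditioning on the first day:
t(Marsh) = 1 + 0.2·t(Marsh) + 0.3·t(Meadow) + 0.35·t(River)
t(Meadow) = 1 + 0.15·t(Marsh) + 0.2·t(Meadow) + 0.35·t(River)
t(River) = 1 + 0.15·t(Marsh) + 0.45·t(Meadow) + 0.25·t(River)
Solving: t(Marsh) = 5.0654, t(Meadow) = 4.3747, t(River) = 4.9712.
Expected days from River to Hillside: 4.9712.

4.9712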